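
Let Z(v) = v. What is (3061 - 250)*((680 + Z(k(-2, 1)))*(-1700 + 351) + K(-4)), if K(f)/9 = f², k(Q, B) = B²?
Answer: -2581973775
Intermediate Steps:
K(f) = 9*f²
(3061 - 250)*((680 + Z(k(-2, 1)))*(-1700 + 351) + K(-4)) = (3061 - 250)*((680 + 1²)*(-1700 + 351) + 9*(-4)²) = 2811*((680 + 1)*(-1349) + 9*16) = 2811*(681*(-1349) + 144) = 2811*(-918669 + 144) = 2811*(-918525) = -2581973775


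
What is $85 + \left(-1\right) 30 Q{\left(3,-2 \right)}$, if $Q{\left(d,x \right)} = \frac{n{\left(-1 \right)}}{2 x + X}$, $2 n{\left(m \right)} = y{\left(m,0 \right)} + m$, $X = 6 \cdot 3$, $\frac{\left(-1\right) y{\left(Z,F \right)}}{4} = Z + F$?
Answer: $\frac{1145}{14} \approx 81.786$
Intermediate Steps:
$y{\left(Z,F \right)} = - 4 F - 4 Z$ ($y{\left(Z,F \right)} = - 4 \left(Z + F\right) = - 4 \left(F + Z\right) = - 4 F - 4 Z$)
$X = 18$
$n{\left(m \right)} = - \frac{3 m}{2}$ ($n{\left(m \right)} = \frac{\left(\left(-4\right) 0 - 4 m\right) + m}{2} = \frac{\left(0 - 4 m\right) + m}{2} = \frac{- 4 m + m}{2} = \frac{\left(-3\right) m}{2} = - \frac{3 m}{2}$)
$Q{\left(d,x \right)} = \frac{3}{2 \left(18 + 2 x\right)}$ ($Q{\left(d,x \right)} = \frac{\left(- \frac{3}{2}\right) \left(-1\right)}{2 x + 18} = \frac{3}{2 \left(18 + 2 x\right)}$)
$85 + \left(-1\right) 30 Q{\left(3,-2 \right)} = 85 + \left(-1\right) 30 \frac{3}{4 \left(9 - 2\right)} = 85 - 30 \frac{3}{4 \cdot 7} = 85 - 30 \cdot \frac{3}{4} \cdot \frac{1}{7} = 85 - \frac{45}{14} = \frac{1145}{14}$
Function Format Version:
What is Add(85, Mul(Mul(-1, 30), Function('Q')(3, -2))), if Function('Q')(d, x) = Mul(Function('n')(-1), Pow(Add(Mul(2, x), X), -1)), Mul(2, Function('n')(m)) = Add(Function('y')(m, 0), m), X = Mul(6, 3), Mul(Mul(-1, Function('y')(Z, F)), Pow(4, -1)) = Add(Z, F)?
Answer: Rational(1145, 14) ≈ 81.786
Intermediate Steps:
Function('y')(Z, F) = Add(Mul(-4, F), Mul(-4, Z)) (Function('y')(Z, F) = Mul(-4, Add(Z, F)) = Mul(-4, Add(F, Z)) = Add(Mul(-4, F), Mul(-4, Z)))
X = 18
Function('n')(m) = Mul(Rational(-3, 2), m) (Function('n')(m) = Mul(Rational(1, 2), Add(Add(Mul(-4, 0), Mul(-4, m)), m)) = Mul(Rational(1, 2), Add(Add(0, Mul(-4, m)), m)) = Mul(Rational(1, 2), Add(Mul(-4, m), m)) = Mul(Rational(1, 2), Mul(-3, m)) = Mul(Rational(-3, 2), m))
Function('Q')(d, x) = Mul(Rational(3, 2), Pow(Add(18, Mul(2, x)), -1)) (Function('Q')(d, x) = Mul(Mul(Rational(-3, 2), -1), Pow(Add(Mul(2, x), 18), -1)) = Mul(Rational(3, 2), Pow(Add(18, Mul(2, x)), -1)))
Add(85, Mul(Mul(-1, 30), Function('Q')(3, -2))) = Add(85, Mul(Mul(-1, 30), Mul(Rational(3, 4), Pow(Add(9, -2), -1)))) = Add(85, Mul(-30, Mul(Rational(3, 4), Pow(7, -1)))) = Add(85, Mul(-30, Mul(Rational(3, 4), Rational(1, 7)))) = Add(85, Mul(-30, Rational(3, 28))) = Add(85, Rational(-45, 14)) = Rational(1145, 14)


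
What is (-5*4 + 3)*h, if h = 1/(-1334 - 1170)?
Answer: 17/2504 ≈ 0.0067891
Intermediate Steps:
h = -1/2504 (h = 1/(-2504) = -1/2504 ≈ -0.00039936)
(-5*4 + 3)*h = (-5*4 + 3)*(-1/2504) = (-20 + 3)*(-1/2504) = -17*(-1/2504) = 17/2504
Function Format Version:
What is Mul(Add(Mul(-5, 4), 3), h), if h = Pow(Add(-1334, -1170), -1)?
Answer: Rational(17, 2504) ≈ 0.0067891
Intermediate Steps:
h = Rational(-1, 2504) (h = Pow(-2504, -1) = Rational(-1, 2504) ≈ -0.00039936)
Mul(Add(Mul(-5, 4), 3), h) = Mul(Add(Mul(-5, 4), 3), Rational(-1, 2504)) = Mul(Add(-20, 3), Rational(-1, 2504)) = Mul(-17, Rational(-1, 2504)) = Rational(17, 2504)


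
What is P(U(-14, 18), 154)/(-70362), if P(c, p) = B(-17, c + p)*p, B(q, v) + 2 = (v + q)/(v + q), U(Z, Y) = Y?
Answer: 77/35181 ≈ 0.0021887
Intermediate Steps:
B(q, v) = -1 (B(q, v) = -2 + (v + q)/(v + q) = -2 + (q + v)/(q + v) = -2 + 1 = -1)
P(c, p) = -p
P(U(-14, 18), 154)/(-70362) = -1*154/(-70362) = -154*(-1/70362) = 77/35181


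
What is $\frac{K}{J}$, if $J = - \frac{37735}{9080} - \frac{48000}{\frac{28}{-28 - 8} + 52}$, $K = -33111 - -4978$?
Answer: $\frac{23552272408}{787991167} \approx 29.889$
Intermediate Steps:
$K = -28133$ ($K = -33111 + 4978 = -28133$)
$J = - \frac{787991167}{837176}$ ($J = \left(-37735\right) \frac{1}{9080} - \frac{48000}{\frac{28}{-36} + 52} = - \frac{7547}{1816} - \frac{48000}{28 \left(- \frac{1}{36}\right) + 52} = - \frac{7547}{1816} - \frac{48000}{- \frac{7}{9} + 52} = - \frac{7547}{1816} - \frac{48000}{\frac{461}{9}} = - \frac{7547}{1816} - \frac{432000}{461} = - \frac{787991167}{837176} \approx -941.25$)
$\frac{K}{J} = - \frac{28133}{- \frac{787991167}{837176}} = \left(-28133\right) \left(- \frac{837176}{787991167}\right) = \frac{23552272408}{787991167}$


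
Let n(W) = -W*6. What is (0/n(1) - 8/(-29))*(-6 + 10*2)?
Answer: 112/29 ≈ 3.8621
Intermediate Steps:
n(W) = -6*W
(0/n(1) - 8/(-29))*(-6 + 10*2) = (0/((-6*1)) - 8/(-29))*(-6 + 10*2) = (0/(-6) - 8*(-1/29))*(-6 + 20) = (0*(-⅙) + 8/29)*14 = (0 + 8/29)*14 = (8/29)*14 = 112/29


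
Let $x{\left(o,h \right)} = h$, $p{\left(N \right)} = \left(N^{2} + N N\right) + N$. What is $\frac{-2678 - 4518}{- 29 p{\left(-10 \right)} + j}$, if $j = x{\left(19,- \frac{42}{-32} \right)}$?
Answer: $\frac{115136}{88139} \approx 1.3063$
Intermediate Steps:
$p{\left(N \right)} = N + 2 N^{2}$ ($p{\left(N \right)} = \left(N^{2} + N^{2}\right) + N = 2 N^{2} + N = N + 2 N^{2}$)
$j = \frac{21}{16}$ ($j = - \frac{42}{-32} = \left(-42\right) \left(- \frac{1}{32}\right) = \frac{21}{16} \approx 1.3125$)
$\frac{-2678 - 4518}{- 29 p{\left(-10 \right)} + j} = \frac{-2678 - 4518}{- 29 \left(- 10 \left(1 + 2 \left(-10\right)\right)\right) + \frac{21}{16}} = - \frac{7196}{- 29 \left(- 10 \left(1 - 20\right)\right) + \frac{21}{16}} = - \frac{7196}{- 29 \left(\left(-10\right) \left(-19\right)\right) + \frac{21}{16}} = - \frac{7196}{\left(-29\right) 190 + \frac{21}{16}} = - \frac{7196}{-5510 + \frac{21}{16}} = - \frac{7196}{- \frac{88139}{16}} = \left(-7196\right) \left(- \frac{16}{88139}\right) = \frac{115136}{88139}$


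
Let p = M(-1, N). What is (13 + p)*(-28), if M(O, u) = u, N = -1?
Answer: -336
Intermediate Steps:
p = -1
(13 + p)*(-28) = (13 - 1)*(-28) = 12*(-28) = -336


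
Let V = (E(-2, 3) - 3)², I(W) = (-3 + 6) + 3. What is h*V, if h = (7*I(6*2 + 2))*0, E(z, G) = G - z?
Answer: 0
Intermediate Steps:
I(W) = 6 (I(W) = 3 + 3 = 6)
V = 4 (V = ((3 - 1*(-2)) - 3)² = ((3 + 2) - 3)² = (5 - 3)² = 2² = 4)
h = 0 (h = (7*6)*0 = 42*0 = 0)
h*V = 0*4 = 0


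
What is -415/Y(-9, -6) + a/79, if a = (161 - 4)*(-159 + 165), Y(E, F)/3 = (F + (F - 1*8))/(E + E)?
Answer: -17787/158 ≈ -112.58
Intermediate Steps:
Y(E, F) = 3*(-8 + 2*F)/(2*E) (Y(E, F) = 3*((F + (F - 1*8))/(E + E)) = 3*((F + (F - 8))/((2*E))) = 3*((F + (-8 + F))*(1/(2*E))) = 3*((-8 + 2*F)*(1/(2*E))) = 3*((-8 + 2*F)/(2*E)) = 3*(-8 + 2*F)/(2*E))
a = 942 (a = 157*6 = 942)
-415/Y(-9, -6) + a/79 = -415*(-3/(-4 - 6)) + 942/79 = -415/(3*(-1/9)*(-10)) + 942*(1/79) = -415/10/3 + 942/79 = -415*3/10 + 942/79 = -249/2 + 942/79 = -17787/158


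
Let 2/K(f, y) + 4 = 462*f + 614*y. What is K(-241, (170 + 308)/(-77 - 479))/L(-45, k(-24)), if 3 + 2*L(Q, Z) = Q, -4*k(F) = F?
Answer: 139/186605604 ≈ 7.4489e-7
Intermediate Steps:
k(F) = -F/4
K(f, y) = 2/(-4 + 462*f + 614*y) (K(f, y) = 2/(-4 + (462*f + 614*y)) = 2/(-4 + 462*f + 614*y))
L(Q, Z) = -3/2 + Q/2
K(-241, (170 + 308)/(-77 - 479))/L(-45, k(-24)) = 1/((-2 + 231*(-241) + 307*((170 + 308)/(-77 - 479)))*(-3/2 + (½)*(-45))) = 1/((-2 - 55671 + 307*(478/(-556)))*(-3/2 - 45/2)) = 1/(-2 - 55671 + 307*(478*(-1/556))*(-24)) = -1/24/(-2 - 55671 + 307*(-239/278)) = -1/24/(-2 - 55671 - 73373/278) = -1/24/(-15550467/278) = -278/15550467*(-1/24) = 139/186605604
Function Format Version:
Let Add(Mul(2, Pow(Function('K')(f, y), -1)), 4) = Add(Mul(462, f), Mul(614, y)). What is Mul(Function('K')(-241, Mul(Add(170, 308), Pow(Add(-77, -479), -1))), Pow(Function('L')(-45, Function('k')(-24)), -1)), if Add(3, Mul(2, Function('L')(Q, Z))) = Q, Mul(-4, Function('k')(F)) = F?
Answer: Rational(139, 186605604) ≈ 7.4489e-7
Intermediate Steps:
Function('k')(F) = Mul(Rational(-1, 4), F)
Function('K')(f, y) = Mul(2, Pow(Add(-4, Mul(462, f), Mul(614, y)), -1)) (Function('K')(f, y) = Mul(2, Pow(Add(-4, Add(Mul(462, f), Mul(614, y))), -1)) = Mul(2, Pow(Add(-4, Mul(462, f), Mul(614, y)), -1)))
Function('L')(Q, Z) = Add(Rational(-3, 2), Mul(Rational(1, 2), Q))
Mul(Function('K')(-241, Mul(Add(170, 308), Pow(Add(-77, -479), -1))), Pow(Function('L')(-45, Function('k')(-24)), -1)) = Mul(Pow(Add(-2, Mul(231, -241), Mul(307, Mul(Add(170, 308), Pow(Add(-77, -479), -1)))), -1), Pow(Add(Rational(-3, 2), Mul(Rational(1, 2), -45)), -1)) = Mul(Pow(Add(-2, -55671, Mul(307, Mul(478, Pow(-556, -1)))), -1), Pow(Add(Rational(-3, 2), Rational(-45, 2)), -1)) = Mul(Pow(Add(-2, -55671, Mul(307, Mul(478, Rational(-1, 556)))), -1), Pow(-24, -1)) = Mul(Pow(Add(-2, -55671, Mul(307, Rational(-239, 278))), -1), Rational(-1, 24)) = Mul(Pow(Add(-2, -55671, Rational(-73373, 278)), -1), Rational(-1, 24)) = Mul(Pow(Rational(-15550467, 278), -1), Rational(-1, 24)) = Mul(Rational(-278, 15550467), Rational(-1, 24)) = Rational(139, 186605604)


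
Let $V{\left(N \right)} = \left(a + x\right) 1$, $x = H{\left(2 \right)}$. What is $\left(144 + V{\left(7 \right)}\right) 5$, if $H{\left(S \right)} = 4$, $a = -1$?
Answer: $735$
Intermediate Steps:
$x = 4$
$V{\left(N \right)} = 3$ ($V{\left(N \right)} = \left(-1 + 4\right) 1 = 3 \cdot 1 = 3$)
$\left(144 + V{\left(7 \right)}\right) 5 = \left(144 + 3\right) 5 = 147 \cdot 5 = 735$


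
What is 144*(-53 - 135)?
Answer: -27072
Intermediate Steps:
144*(-53 - 135) = 144*(-188) = -27072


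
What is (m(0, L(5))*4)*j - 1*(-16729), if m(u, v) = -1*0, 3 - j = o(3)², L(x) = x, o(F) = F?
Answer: 16729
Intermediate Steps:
j = -6 (j = 3 - 1*3² = 3 - 1*9 = 3 - 9 = -6)
m(u, v) = 0
(m(0, L(5))*4)*j - 1*(-16729) = (0*4)*(-6) - 1*(-16729) = 0*(-6) + 16729 = 0 + 16729 = 16729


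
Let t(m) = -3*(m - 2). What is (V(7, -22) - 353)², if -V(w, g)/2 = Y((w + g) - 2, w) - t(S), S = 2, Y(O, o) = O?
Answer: 101761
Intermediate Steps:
t(m) = 6 - 3*m (t(m) = -3*(-2 + m) = 6 - 3*m)
V(w, g) = 4 - 2*g - 2*w (V(w, g) = -2*(((w + g) - 2) - (6 - 3*2)) = -2*(((g + w) - 2) - (6 - 6)) = -2*((-2 + g + w) - 1*0) = -2*((-2 + g + w) + 0) = -2*(-2 + g + w) = 4 - 2*g - 2*w)
(V(7, -22) - 353)² = ((4 - 2*(-22) - 2*7) - 353)² = ((4 + 44 - 14) - 353)² = (34 - 353)² = (-319)² = 101761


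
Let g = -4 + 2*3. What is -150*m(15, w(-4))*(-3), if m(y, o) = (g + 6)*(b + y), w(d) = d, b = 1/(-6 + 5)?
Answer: 50400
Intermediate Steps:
b = -1 (b = 1/(-1) = -1)
g = 2 (g = -4 + 6 = 2)
m(y, o) = -8 + 8*y (m(y, o) = (2 + 6)*(-1 + y) = 8*(-1 + y) = -8 + 8*y)
-150*m(15, w(-4))*(-3) = -150*(-8 + 8*15)*(-3) = -150*(-8 + 120)*(-3) = -150*112*(-3) = -16800*(-3) = 50400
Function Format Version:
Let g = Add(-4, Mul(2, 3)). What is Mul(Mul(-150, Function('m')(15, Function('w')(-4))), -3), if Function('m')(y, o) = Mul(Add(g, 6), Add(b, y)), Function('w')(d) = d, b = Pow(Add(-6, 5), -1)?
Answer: 50400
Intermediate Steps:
b = -1 (b = Pow(-1, -1) = -1)
g = 2 (g = Add(-4, 6) = 2)
Function('m')(y, o) = Add(-8, Mul(8, y)) (Function('m')(y, o) = Mul(Add(2, 6), Add(-1, y)) = Mul(8, Add(-1, y)) = Add(-8, Mul(8, y)))
Mul(Mul(-150, Function('m')(15, Function('w')(-4))), -3) = Mul(Mul(-150, Add(-8, Mul(8, 15))), -3) = Mul(Mul(-150, Add(-8, 120)), -3) = Mul(Mul(-150, 112), -3) = Mul(-16800, -3) = 50400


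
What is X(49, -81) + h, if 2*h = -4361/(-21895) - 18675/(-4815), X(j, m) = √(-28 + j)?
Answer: 4776526/2342765 + √21 ≈ 6.6214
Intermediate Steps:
h = 4776526/2342765 (h = (-4361/(-21895) - 18675/(-4815))/2 = (-4361*(-1/21895) - 18675*(-1/4815))/2 = (4361/21895 + 415/107)/2 = (½)*(9553052/2342765) = 4776526/2342765 ≈ 2.0388)
X(49, -81) + h = √(-28 + 49) + 4776526/2342765 = √21 + 4776526/2342765 = 4776526/2342765 + √21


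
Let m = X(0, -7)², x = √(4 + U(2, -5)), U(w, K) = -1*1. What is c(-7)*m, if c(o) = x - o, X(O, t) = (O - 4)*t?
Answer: 5488 + 784*√3 ≈ 6845.9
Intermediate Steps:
U(w, K) = -1
X(O, t) = t*(-4 + O) (X(O, t) = (-4 + O)*t = t*(-4 + O))
x = √3 (x = √(4 - 1) = √3 ≈ 1.7320)
c(o) = √3 - o
m = 784 (m = (-7*(-4 + 0))² = (-7*(-4))² = 28² = 784)
c(-7)*m = (√3 - 1*(-7))*784 = (√3 + 7)*784 = (7 + √3)*784 = 5488 + 784*√3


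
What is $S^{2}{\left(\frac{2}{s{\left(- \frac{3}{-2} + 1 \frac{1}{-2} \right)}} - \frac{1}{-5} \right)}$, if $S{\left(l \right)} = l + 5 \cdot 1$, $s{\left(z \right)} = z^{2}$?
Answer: $\frac{1296}{25} \approx 51.84$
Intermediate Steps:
$S{\left(l \right)} = 5 + l$ ($S{\left(l \right)} = l + 5 = 5 + l$)
$S^{2}{\left(\frac{2}{s{\left(- \frac{3}{-2} + 1 \frac{1}{-2} \right)}} - \frac{1}{-5} \right)} = \left(5 - \left(- \frac{1}{5} - \frac{2}{\left(- \frac{3}{-2} + 1 \frac{1}{-2}\right)^{2}}\right)\right)^{2} = \left(5 - \left(- \frac{1}{5} - \frac{2}{\left(\left(-3\right) \left(- \frac{1}{2}\right) + 1 \left(- \frac{1}{2}\right)\right)^{2}}\right)\right)^{2} = \left(5 + \left(\frac{2}{\left(\frac{3}{2} - \frac{1}{2}\right)^{2}} + \frac{1}{5}\right)\right)^{2} = \left(5 + \left(\frac{2}{1^{2}} + \frac{1}{5}\right)\right)^{2} = \left(5 + \left(\frac{2}{1} + \frac{1}{5}\right)\right)^{2} = \left(5 + \left(2 \cdot 1 + \frac{1}{5}\right)\right)^{2} = \left(5 + \left(2 + \frac{1}{5}\right)\right)^{2} = \left(5 + \frac{11}{5}\right)^{2} = \left(\frac{36}{5}\right)^{2} = \frac{1296}{25}$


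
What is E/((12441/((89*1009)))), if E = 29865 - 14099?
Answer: 1415802566/12441 ≈ 1.1380e+5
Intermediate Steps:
E = 15766
E/((12441/((89*1009)))) = 15766/((12441/((89*1009)))) = 15766/((12441/89801)) = 15766/((12441*(1/89801))) = 15766/(12441/89801) = 15766*(89801/12441) = 1415802566/12441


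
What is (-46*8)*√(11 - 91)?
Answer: -1472*I*√5 ≈ -3291.5*I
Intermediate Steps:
(-46*8)*√(11 - 91) = -1472*I*√5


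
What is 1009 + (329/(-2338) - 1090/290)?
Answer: 9735405/9686 ≈ 1005.1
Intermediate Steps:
1009 + (329/(-2338) - 1090/290) = 1009 + (329*(-1/2338) - 1090*1/290) = 1009 + (-47/334 - 109/29) = 1009 - 37769/9686 = 9735405/9686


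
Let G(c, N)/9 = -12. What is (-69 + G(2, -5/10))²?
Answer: 31329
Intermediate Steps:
G(c, N) = -108 (G(c, N) = 9*(-12) = -108)
(-69 + G(2, -5/10))² = (-69 - 108)² = (-177)² = 31329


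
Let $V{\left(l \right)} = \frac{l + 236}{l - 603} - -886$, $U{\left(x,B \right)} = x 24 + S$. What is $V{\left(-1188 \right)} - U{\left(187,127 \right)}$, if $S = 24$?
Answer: $- \frac{6493214}{1791} \approx -3625.5$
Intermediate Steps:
$U{\left(x,B \right)} = 24 + 24 x$ ($U{\left(x,B \right)} = x 24 + 24 = 24 x + 24 = 24 + 24 x$)
$V{\left(l \right)} = 886 + \frac{236 + l}{-603 + l}$ ($V{\left(l \right)} = \frac{236 + l}{-603 + l} + 886 = 886 + \frac{236 + l}{-603 + l}$)
$V{\left(-1188 \right)} - U{\left(187,127 \right)} = \frac{-534022 + 887 \left(-1188\right)}{-603 - 1188} - \left(24 + 24 \cdot 187\right) = \frac{-534022 - 1053756}{-1791} - \left(24 + 4488\right) = \left(- \frac{1}{1791}\right) \left(-1587778\right) - 4512 = \frac{1587778}{1791} - 4512 = - \frac{6493214}{1791}$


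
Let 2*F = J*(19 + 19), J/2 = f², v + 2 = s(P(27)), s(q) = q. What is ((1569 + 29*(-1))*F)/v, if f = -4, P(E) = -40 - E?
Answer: -936320/69 ≈ -13570.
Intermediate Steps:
v = -69 (v = -2 + (-40 - 1*27) = -2 + (-40 - 27) = -2 - 67 = -69)
J = 32 (J = 2*(-4)² = 2*16 = 32)
F = 608 (F = (32*(19 + 19))/2 = (32*38)/2 = (½)*1216 = 608)
((1569 + 29*(-1))*F)/v = ((1569 + 29*(-1))*608)/(-69) = ((1569 - 29)*608)*(-1/69) = (1540*608)*(-1/69) = 936320*(-1/69) = -936320/69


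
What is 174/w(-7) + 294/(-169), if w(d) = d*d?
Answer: 15000/8281 ≈ 1.8114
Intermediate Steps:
w(d) = d²
174/w(-7) + 294/(-169) = 174/((-7)²) + 294/(-169) = 174/49 + 294*(-1/169) = 174*(1/49) - 294/169 = 174/49 - 294/169 = 15000/8281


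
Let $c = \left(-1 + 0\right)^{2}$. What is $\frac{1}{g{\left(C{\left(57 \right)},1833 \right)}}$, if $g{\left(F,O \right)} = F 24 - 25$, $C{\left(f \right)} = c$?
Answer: $-1$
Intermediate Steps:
$c = 1$ ($c = \left(-1\right)^{2} = 1$)
$C{\left(f \right)} = 1$
$g{\left(F,O \right)} = -25 + 24 F$ ($g{\left(F,O \right)} = 24 F - 25 = -25 + 24 F$)
$\frac{1}{g{\left(C{\left(57 \right)},1833 \right)}} = \frac{1}{-25 + 24 \cdot 1} = \frac{1}{-25 + 24} = \frac{1}{-1} = -1$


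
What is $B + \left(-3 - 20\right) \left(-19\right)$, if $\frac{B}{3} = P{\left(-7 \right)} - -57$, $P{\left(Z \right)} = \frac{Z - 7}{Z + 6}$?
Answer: $650$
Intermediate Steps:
$P{\left(Z \right)} = \frac{-7 + Z}{6 + Z}$
$B = 213$ ($B = 3 \left(\frac{-7 - 7}{6 - 7} - -57\right) = 3 \left(\frac{1}{-1} \left(-14\right) + 57\right) = 3 \left(\left(-1\right) \left(-14\right) + 57\right) = 3 \left(14 + 57\right) = 3 \cdot 71 = 213$)
$B + \left(-3 - 20\right) \left(-19\right) = 213 + \left(-3 - 20\right) \left(-19\right) = 213 - -437 = 213 + 437 = 650$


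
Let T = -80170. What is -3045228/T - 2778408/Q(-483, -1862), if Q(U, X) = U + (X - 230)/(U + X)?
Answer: 262889857174002/45317816155 ≈ 5801.0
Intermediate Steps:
Q(U, X) = U + (-230 + X)/(U + X)
-3045228/T - 2778408/Q(-483, -1862) = -3045228/(-80170) - 2778408*(-483 - 1862)/(-230 - 1862 + (-483)**2 - 483*(-1862)) = -3045228*(-1/80170) - 2778408*(-2345/(-230 - 1862 + 233289 + 899346)) = 1522614/40085 - 2778408/((-1/2345*1130543)) = 1522614/40085 - 2778408/(-1130543/2345) = 1522614/40085 - 2778408*(-2345/1130543) = 1522614/40085 + 6515366760/1130543 = 262889857174002/45317816155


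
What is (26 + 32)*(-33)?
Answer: -1914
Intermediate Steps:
(26 + 32)*(-33) = 58*(-33) = -1914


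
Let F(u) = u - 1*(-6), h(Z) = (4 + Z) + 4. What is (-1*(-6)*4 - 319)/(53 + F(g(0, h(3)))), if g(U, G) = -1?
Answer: -295/58 ≈ -5.0862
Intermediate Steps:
h(Z) = 8 + Z
F(u) = 6 + u (F(u) = u + 6 = 6 + u)
(-1*(-6)*4 - 319)/(53 + F(g(0, h(3)))) = (-1*(-6)*4 - 319)/(53 + (6 - 1)) = (6*4 - 319)/(53 + 5) = (24 - 319)/58 = -295*1/58 = -295/58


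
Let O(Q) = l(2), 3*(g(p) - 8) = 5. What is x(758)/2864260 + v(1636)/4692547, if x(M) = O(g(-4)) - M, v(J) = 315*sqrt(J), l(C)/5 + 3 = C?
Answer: -109/409180 + 630*sqrt(409)/4692547 ≈ 0.0024488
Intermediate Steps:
l(C) = -15 + 5*C
g(p) = 29/3 (g(p) = 8 + (1/3)*5 = 8 + 5/3 = 29/3)
O(Q) = -5 (O(Q) = -15 + 5*2 = -15 + 10 = -5)
x(M) = -5 - M
x(758)/2864260 + v(1636)/4692547 = (-5 - 1*758)/2864260 + (315*sqrt(1636))/4692547 = (-5 - 758)*(1/2864260) + (315*(2*sqrt(409)))*(1/4692547) = -763*1/2864260 + (630*sqrt(409))*(1/4692547) = -109/409180 + 630*sqrt(409)/4692547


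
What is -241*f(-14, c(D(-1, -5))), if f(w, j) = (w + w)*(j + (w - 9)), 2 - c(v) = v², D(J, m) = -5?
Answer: -310408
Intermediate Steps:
c(v) = 2 - v²
f(w, j) = 2*w*(-9 + j + w) (f(w, j) = (2*w)*(j + (-9 + w)) = (2*w)*(-9 + j + w) = 2*w*(-9 + j + w))
-241*f(-14, c(D(-1, -5))) = -482*(-14)*(-9 + (2 - 1*(-5)²) - 14) = -482*(-14)*(-9 + (2 - 1*25) - 14) = -482*(-14)*(-9 + (2 - 25) - 14) = -482*(-14)*(-9 - 23 - 14) = -482*(-14)*(-46) = -241*1288 = -310408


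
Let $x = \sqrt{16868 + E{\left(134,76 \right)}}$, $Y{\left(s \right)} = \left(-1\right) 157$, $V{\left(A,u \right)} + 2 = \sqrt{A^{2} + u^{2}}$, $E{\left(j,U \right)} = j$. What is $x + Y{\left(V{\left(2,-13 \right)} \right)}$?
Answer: $-157 + \sqrt{17002} \approx -26.608$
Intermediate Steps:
$V{\left(A,u \right)} = -2 + \sqrt{A^{2} + u^{2}}$
$Y{\left(s \right)} = -157$
$x = \sqrt{17002}$ ($x = \sqrt{16868 + 134} = \sqrt{17002} \approx 130.39$)
$x + Y{\left(V{\left(2,-13 \right)} \right)} = \sqrt{17002} - 157 = -157 + \sqrt{17002}$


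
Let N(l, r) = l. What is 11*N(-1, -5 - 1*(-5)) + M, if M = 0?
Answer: -11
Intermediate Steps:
11*N(-1, -5 - 1*(-5)) + M = 11*(-1) + 0 = -11 + 0 = -11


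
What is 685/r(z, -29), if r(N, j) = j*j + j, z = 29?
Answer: 685/812 ≈ 0.84360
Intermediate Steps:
r(N, j) = j + j**2 (r(N, j) = j**2 + j = j + j**2)
685/r(z, -29) = 685/((-29*(1 - 29))) = 685/((-29*(-28))) = 685/812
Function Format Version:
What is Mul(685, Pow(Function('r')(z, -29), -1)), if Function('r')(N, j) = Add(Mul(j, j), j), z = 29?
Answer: Rational(685, 812) ≈ 0.84360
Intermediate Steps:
Function('r')(N, j) = Add(j, Pow(j, 2)) (Function('r')(N, j) = Add(Pow(j, 2), j) = Add(j, Pow(j, 2)))
Mul(685, Pow(Function('r')(z, -29), -1)) = Mul(685, Pow(Mul(-29, Add(1, -29)), -1)) = Mul(685, Pow(Mul(-29, -28), -1)) = Mul(685, Pow(812, -1)) = Mul(685, Rational(1, 812)) = Rational(685, 812)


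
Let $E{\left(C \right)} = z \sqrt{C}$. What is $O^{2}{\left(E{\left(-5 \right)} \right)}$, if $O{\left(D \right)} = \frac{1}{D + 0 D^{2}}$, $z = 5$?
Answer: $- \frac{1}{125} \approx -0.008$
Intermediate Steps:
$E{\left(C \right)} = 5 \sqrt{C}$
$O{\left(D \right)} = \frac{1}{D}$ ($O{\left(D \right)} = \frac{1}{D + 0} = \frac{1}{D}$)
$O^{2}{\left(E{\left(-5 \right)} \right)} = \left(\frac{1}{5 \sqrt{-5}}\right)^{2} = \left(\frac{1}{5 i \sqrt{5}}\right)^{2} = \left(- \frac{i \sqrt{5}}{25}\right)^{2} = - \frac{1}{125}$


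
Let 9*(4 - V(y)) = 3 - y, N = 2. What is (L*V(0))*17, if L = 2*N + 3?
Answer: 1309/3 ≈ 436.33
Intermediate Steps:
V(y) = 11/3 + y/9 (V(y) = 4 - (3 - y)/9 = 4 + (-1/3 + y/9) = 11/3 + y/9)
L = 7 (L = 2*2 + 3 = 4 + 3 = 7)
(L*V(0))*17 = (7*(11/3 + (1/9)*0))*17 = (7*(11/3 + 0))*17 = (7*(11/3))*17 = (77/3)*17 = 1309/3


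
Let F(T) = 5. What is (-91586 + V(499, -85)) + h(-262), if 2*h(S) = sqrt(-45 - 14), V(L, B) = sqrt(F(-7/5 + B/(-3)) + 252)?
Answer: -91586 + sqrt(257) + I*sqrt(59)/2 ≈ -91570.0 + 3.8406*I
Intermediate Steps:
V(L, B) = sqrt(257) (V(L, B) = sqrt(5 + 252) = sqrt(257))
h(S) = I*sqrt(59)/2 (h(S) = sqrt(-45 - 14)/2 = sqrt(-59)/2 = (I*sqrt(59))/2 = I*sqrt(59)/2)
(-91586 + V(499, -85)) + h(-262) = (-91586 + sqrt(257)) + I*sqrt(59)/2 = -91586 + sqrt(257) + I*sqrt(59)/2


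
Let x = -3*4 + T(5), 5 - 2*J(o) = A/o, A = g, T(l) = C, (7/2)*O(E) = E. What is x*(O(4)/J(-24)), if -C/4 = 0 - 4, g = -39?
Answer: 512/189 ≈ 2.7090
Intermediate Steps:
O(E) = 2*E/7
C = 16 (C = -4*(0 - 4) = -4*(-4) = 16)
T(l) = 16
A = -39
J(o) = 5/2 + 39/(2*o) (J(o) = 5/2 - (-39)/(2*o) = 5/2 + 39/(2*o))
x = 4 (x = -3*4 + 16 = -12 + 16 = 4)
x*(O(4)/J(-24)) = 4*(((2/7)*4)/(((1/2)*(39 + 5*(-24))/(-24)))) = 4*(8/(7*(((1/2)*(-1/24)*(39 - 120))))) = 4*(8/(7*(((1/2)*(-1/24)*(-81))))) = 4*(8/(7*(27/16))) = 4*((8/7)*(16/27)) = 4*(128/189) = 512/189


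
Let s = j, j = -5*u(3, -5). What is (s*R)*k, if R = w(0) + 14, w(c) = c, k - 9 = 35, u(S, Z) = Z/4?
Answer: 3850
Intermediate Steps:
u(S, Z) = Z/4 (u(S, Z) = Z*(¼) = Z/4)
k = 44 (k = 9 + 35 = 44)
R = 14 (R = 0 + 14 = 14)
j = 25/4 (j = -5*(-5)/4 = -5*(-5/4) = 25/4 ≈ 6.2500)
s = 25/4 ≈ 6.2500
(s*R)*k = ((25/4)*14)*44 = (175/2)*44 = 3850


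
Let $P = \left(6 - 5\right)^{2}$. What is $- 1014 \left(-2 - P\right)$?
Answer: $3042$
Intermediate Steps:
$P = 1$ ($P = 1^{2} = 1$)
$- 1014 \left(-2 - P\right) = - 1014 \left(-2 - 1\right) = \left(-1014\right) \left(-3\right) = 3042$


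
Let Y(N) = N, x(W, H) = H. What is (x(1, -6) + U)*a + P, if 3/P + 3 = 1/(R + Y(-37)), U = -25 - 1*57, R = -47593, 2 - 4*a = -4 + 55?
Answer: 153893608/142891 ≈ 1077.0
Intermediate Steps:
a = -49/4 (a = 1/2 - (-4 + 55)/4 = 1/2 - 1/4*51 = 1/2 - 51/4 = -49/4 ≈ -12.250)
U = -82 (U = -25 - 57 = -82)
P = -142890/142891 (P = 3/(-3 + 1/(-47593 - 37)) = 3/(-3 + 1/(-47630)) = 3/(-3 - 1/47630) = 3/(-142891/47630) = 3*(-47630/142891) = -142890/142891 ≈ -0.99999)
(x(1, -6) + U)*a + P = (-6 - 82)*(-49/4) - 142890/142891 = -88*(-49/4) - 142890/142891 = 1078 - 142890/142891 = 153893608/142891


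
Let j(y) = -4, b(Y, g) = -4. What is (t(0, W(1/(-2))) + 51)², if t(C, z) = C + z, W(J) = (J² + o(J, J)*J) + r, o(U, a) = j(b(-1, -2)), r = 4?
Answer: 52441/16 ≈ 3277.6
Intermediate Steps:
o(U, a) = -4
W(J) = 4 + J² - 4*J (W(J) = (J² - 4*J) + 4 = 4 + J² - 4*J)
(t(0, W(1/(-2))) + 51)² = ((0 + (4 + (1/(-2))² - 4/(-2))) + 51)² = ((0 + (4 + (-½)² - 4*(-½))) + 51)² = ((0 + (4 + ¼ + 2)) + 51)² = ((0 + 25/4) + 51)² = (25/4 + 51)² = (229/4)² = 52441/16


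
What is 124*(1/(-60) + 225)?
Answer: 418469/15 ≈ 27898.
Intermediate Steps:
124*(1/(-60) + 225) = 124*(-1/60 + 225) = 124*(13499/60) = 418469/15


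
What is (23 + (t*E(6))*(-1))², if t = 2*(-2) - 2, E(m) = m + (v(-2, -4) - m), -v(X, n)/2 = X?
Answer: 2209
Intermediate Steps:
v(X, n) = -2*X
E(m) = 4 (E(m) = m + (-2*(-2) - m) = m + (4 - m) = 4)
t = -6 (t = -4 - 2 = -6)
(23 + (t*E(6))*(-1))² = (23 - 6*4*(-1))² = (23 - 24*(-1))² = (23 + 24)² = 47² = 2209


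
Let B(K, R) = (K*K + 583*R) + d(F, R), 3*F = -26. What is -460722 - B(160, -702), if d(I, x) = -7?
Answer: -77049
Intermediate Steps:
F = -26/3 (F = (1/3)*(-26) = -26/3 ≈ -8.6667)
B(K, R) = -7 + K**2 + 583*R (B(K, R) = (K*K + 583*R) - 7 = (K**2 + 583*R) - 7 = -7 + K**2 + 583*R)
-460722 - B(160, -702) = -460722 - (-7 + 160**2 + 583*(-702)) = -460722 - (-7 + 25600 - 409266) = -460722 - 1*(-383673) = -460722 + 383673 = -77049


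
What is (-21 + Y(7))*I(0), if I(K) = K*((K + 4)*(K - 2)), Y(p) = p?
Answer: 0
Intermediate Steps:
I(K) = K*(-2 + K)*(4 + K) (I(K) = K*((4 + K)*(-2 + K)) = K*((-2 + K)*(4 + K)) = K*(-2 + K)*(4 + K))
(-21 + Y(7))*I(0) = (-21 + 7)*(0*(-8 + 0² + 2*0)) = -0*(-8 + 0 + 0) = -0*(-8) = -14*0 = 0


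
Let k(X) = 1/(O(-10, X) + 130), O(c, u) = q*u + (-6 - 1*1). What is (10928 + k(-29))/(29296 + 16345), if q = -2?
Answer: 1977969/8261021 ≈ 0.23943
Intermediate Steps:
O(c, u) = -7 - 2*u (O(c, u) = -2*u + (-6 - 1*1) = -2*u + (-6 - 1) = -2*u - 7 = -7 - 2*u)
k(X) = 1/(123 - 2*X) (k(X) = 1/((-7 - 2*X) + 130) = 1/(123 - 2*X))
(10928 + k(-29))/(29296 + 16345) = (10928 - 1/(-123 + 2*(-29)))/(29296 + 16345) = (10928 - 1/(-123 - 58))/45641 = (10928 - 1/(-181))*(1/45641) = (10928 - 1*(-1/181))*(1/45641) = (10928 + 1/181)*(1/45641) = (1977969/181)*(1/45641) = 1977969/8261021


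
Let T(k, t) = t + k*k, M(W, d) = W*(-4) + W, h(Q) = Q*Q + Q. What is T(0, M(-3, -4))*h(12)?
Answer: 1404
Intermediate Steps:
h(Q) = Q + Q**2 (h(Q) = Q**2 + Q = Q + Q**2)
M(W, d) = -3*W (M(W, d) = -4*W + W = -3*W)
T(k, t) = t + k**2
T(0, M(-3, -4))*h(12) = (-3*(-3) + 0**2)*(12*(1 + 12)) = (9 + 0)*(12*13) = 9*156 = 1404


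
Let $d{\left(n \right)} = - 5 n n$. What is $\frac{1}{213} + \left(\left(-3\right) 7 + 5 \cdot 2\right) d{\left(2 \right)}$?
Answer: $\frac{46861}{213} \approx 220.0$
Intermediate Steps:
$d{\left(n \right)} = - 5 n^{2}$
$\frac{1}{213} + \left(\left(-3\right) 7 + 5 \cdot 2\right) d{\left(2 \right)} = \frac{1}{213} + \left(\left(-3\right) 7 + 5 \cdot 2\right) \left(- 5 \cdot 2^{2}\right) = \frac{1}{213} + \left(-21 + 10\right) \left(\left(-5\right) 4\right) = \frac{1}{213} - -220 = \frac{1}{213} + 220 = \frac{46861}{213}$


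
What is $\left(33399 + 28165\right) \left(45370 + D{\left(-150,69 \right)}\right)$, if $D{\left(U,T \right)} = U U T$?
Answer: $98371268680$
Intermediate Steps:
$D{\left(U,T \right)} = T U^{2}$ ($D{\left(U,T \right)} = U^{2} T = T U^{2}$)
$\left(33399 + 28165\right) \left(45370 + D{\left(-150,69 \right)}\right) = \left(33399 + 28165\right) \left(45370 + 69 \left(-150\right)^{2}\right) = 61564 \left(45370 + 69 \cdot 22500\right) = 61564 \left(45370 + 1552500\right) = 61564 \cdot 1597870 = 98371268680$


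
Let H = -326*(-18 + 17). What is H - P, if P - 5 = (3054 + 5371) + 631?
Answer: -8735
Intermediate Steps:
H = 326 (H = -326*(-1) = 326)
P = 9061 (P = 5 + ((3054 + 5371) + 631) = 5 + (8425 + 631) = 5 + 9056 = 9061)
H - P = 326 - 1*9061 = 326 - 9061 = -8735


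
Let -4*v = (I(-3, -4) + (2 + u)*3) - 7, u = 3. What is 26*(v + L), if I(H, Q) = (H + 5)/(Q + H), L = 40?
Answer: 6929/7 ≈ 989.86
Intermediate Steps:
I(H, Q) = (5 + H)/(H + Q)
v = -27/14 (v = -(((5 - 3)/(-3 - 4) + (2 + 3)*3) - 7)/4 = -((2/(-7) + 5*3) - 7)/4 = -((-⅐*2 + 15) - 7)/4 = -((-2/7 + 15) - 7)/4 = -(103/7 - 7)/4 = -¼*54/7 = -27/14 ≈ -1.9286)
26*(v + L) = 26*(-27/14 + 40) = 26*(533/14) = 6929/7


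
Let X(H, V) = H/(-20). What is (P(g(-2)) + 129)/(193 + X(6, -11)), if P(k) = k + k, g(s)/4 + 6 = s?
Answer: 650/1927 ≈ 0.33731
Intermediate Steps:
X(H, V) = -H/20 (X(H, V) = H*(-1/20) = -H/20)
g(s) = -24 + 4*s
P(k) = 2*k
(P(g(-2)) + 129)/(193 + X(6, -11)) = (2*(-24 + 4*(-2)) + 129)/(193 - 1/20*6) = (2*(-24 - 8) + 129)/(193 - 3/10) = (2*(-32) + 129)/(1927/10) = (-64 + 129)*(10/1927) = 65*(10/1927) = 650/1927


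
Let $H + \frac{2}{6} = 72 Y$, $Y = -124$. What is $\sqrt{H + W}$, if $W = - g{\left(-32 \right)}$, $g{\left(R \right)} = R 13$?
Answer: $\frac{i \sqrt{76611}}{3} \approx 92.262 i$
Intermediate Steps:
$H = - \frac{26785}{3}$ ($H = - \frac{1}{3} + 72 \left(-124\right) = - \frac{1}{3} - 8928 = - \frac{26785}{3} \approx -8928.3$)
$g{\left(R \right)} = 13 R$
$W = 416$ ($W = - 13 \left(-32\right) = \left(-1\right) \left(-416\right) = 416$)
$\sqrt{H + W} = \sqrt{- \frac{26785}{3} + 416} = \sqrt{- \frac{25537}{3}} = \frac{i \sqrt{76611}}{3}$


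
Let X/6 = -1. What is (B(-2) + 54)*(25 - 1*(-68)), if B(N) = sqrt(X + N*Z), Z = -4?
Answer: 5022 + 93*sqrt(2) ≈ 5153.5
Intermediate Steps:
X = -6 (X = 6*(-1) = -6)
B(N) = sqrt(-6 - 4*N) (B(N) = sqrt(-6 + N*(-4)) = sqrt(-6 - 4*N))
(B(-2) + 54)*(25 - 1*(-68)) = (sqrt(-6 - 4*(-2)) + 54)*(25 - 1*(-68)) = (sqrt(-6 + 8) + 54)*(25 + 68) = (sqrt(2) + 54)*93 = (54 + sqrt(2))*93 = 5022 + 93*sqrt(2)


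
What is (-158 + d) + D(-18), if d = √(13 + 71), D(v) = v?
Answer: -176 + 2*√21 ≈ -166.83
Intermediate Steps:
d = 2*√21 (d = √84 = 2*√21 ≈ 9.1651)
(-158 + d) + D(-18) = (-158 + 2*√21) - 18 = -176 + 2*√21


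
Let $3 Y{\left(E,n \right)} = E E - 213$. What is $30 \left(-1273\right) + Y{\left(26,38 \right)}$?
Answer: $- \frac{114107}{3} \approx -38036.0$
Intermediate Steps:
$Y{\left(E,n \right)} = -71 + \frac{E^{2}}{3}$ ($Y{\left(E,n \right)} = \frac{E E - 213}{3} = \frac{E^{2} - 213}{3} = \frac{-213 + E^{2}}{3} = -71 + \frac{E^{2}}{3}$)
$30 \left(-1273\right) + Y{\left(26,38 \right)} = 30 \left(-1273\right) - \left(71 - \frac{26^{2}}{3}\right) = -38190 + \left(-71 + \frac{1}{3} \cdot 676\right) = -38190 + \left(-71 + \frac{676}{3}\right) = -38190 + \frac{463}{3} = - \frac{114107}{3}$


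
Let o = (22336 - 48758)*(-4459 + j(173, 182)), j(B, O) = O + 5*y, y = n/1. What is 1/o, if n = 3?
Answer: 1/112610564 ≈ 8.8802e-9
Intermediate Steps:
y = 3 (y = 3/1 = 3*1 = 3)
j(B, O) = 15 + O (j(B, O) = O + 5*3 = O + 15 = 15 + O)
o = 112610564 (o = (22336 - 48758)*(-4459 + (15 + 182)) = -26422*(-4459 + 197) = -26422*(-4262) = 112610564)
1/o = 1/112610564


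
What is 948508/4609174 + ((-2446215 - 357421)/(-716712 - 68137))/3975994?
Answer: 67270095992586748/326890467712657901 ≈ 0.20579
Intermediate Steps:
948508/4609174 + ((-2446215 - 357421)/(-716712 - 68137))/3975994 = 948508*(1/4609174) - 2803636/(-784849)*(1/3975994) = 474254/2304587 - 2803636*(-1/784849)*(1/3975994) = 474254/2304587 + (2803636/784849)*(1/3975994) = 474254/2304587 + 127438/141843405223 = 67270095992586748/326890467712657901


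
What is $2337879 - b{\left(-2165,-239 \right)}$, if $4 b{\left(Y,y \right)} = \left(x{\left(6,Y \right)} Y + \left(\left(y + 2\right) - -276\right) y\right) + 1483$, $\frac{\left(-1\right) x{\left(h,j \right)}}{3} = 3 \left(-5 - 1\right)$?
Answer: $2369066$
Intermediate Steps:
$x{\left(h,j \right)} = 54$ ($x{\left(h,j \right)} = - 3 \cdot 3 \left(-5 - 1\right) = - 3 \cdot 3 \left(-6\right) = \left(-3\right) \left(-18\right) = 54$)
$b{\left(Y,y \right)} = \frac{1483}{4} + \frac{27 Y}{2} + \frac{y \left(278 + y\right)}{4}$ ($b{\left(Y,y \right)} = \frac{\left(54 Y + \left(\left(y + 2\right) - -276\right) y\right) + 1483}{4} = \frac{\left(54 Y + \left(\left(2 + y\right) + 276\right) y\right) + 1483}{4} = \frac{\left(54 Y + \left(278 + y\right) y\right) + 1483}{4} = \frac{\left(54 Y + y \left(278 + y\right)\right) + 1483}{4} = \frac{1483 + 54 Y + y \left(278 + y\right)}{4} = \frac{1483}{4} + \frac{27 Y}{2} + \frac{y \left(278 + y\right)}{4}$)
$2337879 - b{\left(-2165,-239 \right)} = 2337879 - \left(\frac{1483}{4} + \frac{\left(-239\right)^{2}}{4} + \frac{27}{2} \left(-2165\right) + \frac{139}{2} \left(-239\right)\right) = 2337879 - \left(\frac{1483}{4} + \frac{1}{4} \cdot 57121 - \frac{58455}{2} - \frac{33221}{2}\right) = 2337879 - \left(\frac{1483}{4} + \frac{57121}{4} - \frac{58455}{2} - \frac{33221}{2}\right) = 2337879 - -31187 = 2337879 + 31187 = 2369066$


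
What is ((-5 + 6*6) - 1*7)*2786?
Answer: 66864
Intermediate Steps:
((-5 + 6*6) - 1*7)*2786 = ((-5 + 36) - 7)*2786 = (31 - 7)*2786 = 24*2786 = 66864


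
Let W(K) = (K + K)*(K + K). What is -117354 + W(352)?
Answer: 378262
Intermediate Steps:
W(K) = 4*K² (W(K) = (2*K)*(2*K) = 4*K²)
-117354 + W(352) = -117354 + 4*352² = -117354 + 4*123904 = -117354 + 495616 = 378262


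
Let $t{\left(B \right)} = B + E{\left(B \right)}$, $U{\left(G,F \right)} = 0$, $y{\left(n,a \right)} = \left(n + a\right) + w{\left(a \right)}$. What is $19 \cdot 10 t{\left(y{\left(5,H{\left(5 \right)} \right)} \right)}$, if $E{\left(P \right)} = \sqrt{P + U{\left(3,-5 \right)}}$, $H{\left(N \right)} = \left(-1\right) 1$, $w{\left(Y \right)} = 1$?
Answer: $950 + 190 \sqrt{5} \approx 1374.9$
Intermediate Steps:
$H{\left(N \right)} = -1$
$y{\left(n,a \right)} = 1 + a + n$ ($y{\left(n,a \right)} = \left(n + a\right) + 1 = \left(a + n\right) + 1 = 1 + a + n$)
$E{\left(P \right)} = \sqrt{P}$ ($E{\left(P \right)} = \sqrt{P + 0} = \sqrt{P}$)
$t{\left(B \right)} = B + \sqrt{B}$
$19 \cdot 10 t{\left(y{\left(5,H{\left(5 \right)} \right)} \right)} = 19 \cdot 10 \left(\left(1 - 1 + 5\right) + \sqrt{1 - 1 + 5}\right) = 190 \left(5 + \sqrt{5}\right) = 950 + 190 \sqrt{5}$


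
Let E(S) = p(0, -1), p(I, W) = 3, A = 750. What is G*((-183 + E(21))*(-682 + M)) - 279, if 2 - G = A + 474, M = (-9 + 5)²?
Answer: -146493639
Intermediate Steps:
M = 16 (M = (-4)² = 16)
E(S) = 3
G = -1222 (G = 2 - (750 + 474) = 2 - 1*1224 = 2 - 1224 = -1222)
G*((-183 + E(21))*(-682 + M)) - 279 = -1222*(-183 + 3)*(-682 + 16) - 279 = -(-219960)*(-666) - 279 = -1222*119880 - 279 = -146493360 - 279 = -146493639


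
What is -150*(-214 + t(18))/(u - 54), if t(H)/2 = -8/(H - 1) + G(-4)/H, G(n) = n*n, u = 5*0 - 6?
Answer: -81535/153 ≈ -532.91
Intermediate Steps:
u = -6 (u = 0 - 6 = -6)
G(n) = n**2
t(H) = -16/(-1 + H) + 32/H (t(H) = 2*(-8/(H - 1) + (-4)**2/H) = 2*(-8/(-1 + H) + 16/H) = -16/(-1 + H) + 32/H)
-150*(-214 + t(18))/(u - 54) = -150*(-214 + 16*(-2 + 18)/(18*(-1 + 18)))/(-6 - 54) = -150*(-214 + 16*(1/18)*16/17)/(-60) = -150*(-214 + 16*(1/18)*(1/17)*16)*(-1)/60 = -150*(-214 + 128/153)*(-1)/60 = -(-1630700)*(-1)/(51*60) = -150*16307/4590 = -81535/153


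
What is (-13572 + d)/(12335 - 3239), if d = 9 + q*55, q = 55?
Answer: -5269/4548 ≈ -1.1585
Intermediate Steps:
d = 3034 (d = 9 + 55*55 = 9 + 3025 = 3034)
(-13572 + d)/(12335 - 3239) = (-13572 + 3034)/(12335 - 3239) = -10538/9096 = -10538*1/9096 = -5269/4548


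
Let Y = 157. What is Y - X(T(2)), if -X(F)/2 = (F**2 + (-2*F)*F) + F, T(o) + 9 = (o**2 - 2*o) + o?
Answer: 45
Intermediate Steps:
T(o) = -9 + o**2 - o (T(o) = -9 + ((o**2 - 2*o) + o) = -9 + (o**2 - o) = -9 + o**2 - o)
X(F) = -2*F + 2*F**2 (X(F) = -2*((F**2 + (-2*F)*F) + F) = -2*((F**2 - 2*F**2) + F) = -2*(-F**2 + F) = -2*(F - F**2) = -2*F + 2*F**2)
Y - X(T(2)) = 157 - 2*(-9 + 2**2 - 1*2)*(-1 + (-9 + 2**2 - 1*2)) = 157 - 2*(-9 + 4 - 2)*(-1 + (-9 + 4 - 2)) = 157 - 2*(-7)*(-1 - 7) = 157 - 2*(-7)*(-8) = 157 - 1*112 = 157 - 112 = 45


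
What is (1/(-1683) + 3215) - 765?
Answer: 4123349/1683 ≈ 2450.0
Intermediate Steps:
(1/(-1683) + 3215) - 765 = (-1/1683 + 3215) - 765 = 5410844/1683 - 765 = 4123349/1683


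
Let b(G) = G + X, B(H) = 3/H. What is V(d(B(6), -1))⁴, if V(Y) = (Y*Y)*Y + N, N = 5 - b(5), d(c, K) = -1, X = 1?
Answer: 16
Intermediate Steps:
b(G) = 1 + G (b(G) = G + 1 = 1 + G)
N = -1 (N = 5 - (1 + 5) = 5 - 1*6 = 5 - 6 = -1)
V(Y) = -1 + Y³ (V(Y) = (Y*Y)*Y - 1 = Y²*Y - 1 = Y³ - 1 = -1 + Y³)
V(d(B(6), -1))⁴ = (-1 + (-1)³)⁴ = (-1 - 1)⁴ = (-2)⁴ = 16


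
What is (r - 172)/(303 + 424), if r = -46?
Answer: -218/727 ≈ -0.29986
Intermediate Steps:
(r - 172)/(303 + 424) = (-46 - 172)/(303 + 424) = -218/727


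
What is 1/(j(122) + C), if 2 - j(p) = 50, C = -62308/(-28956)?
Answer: -7239/331895 ≈ -0.021811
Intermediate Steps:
C = 15577/7239 (C = -62308*(-1/28956) = 15577/7239 ≈ 2.1518)
j(p) = -48 (j(p) = 2 - 1*50 = 2 - 50 = -48)
1/(j(122) + C) = 1/(-48 + 15577/7239) = 1/(-331895/7239) = -7239/331895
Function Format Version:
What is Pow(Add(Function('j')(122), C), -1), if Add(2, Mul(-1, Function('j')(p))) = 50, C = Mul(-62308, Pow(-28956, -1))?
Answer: Rational(-7239, 331895) ≈ -0.021811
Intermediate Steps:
C = Rational(15577, 7239) (C = Mul(-62308, Rational(-1, 28956)) = Rational(15577, 7239) ≈ 2.1518)
Function('j')(p) = -48 (Function('j')(p) = Add(2, Mul(-1, 50)) = Add(2, -50) = -48)
Pow(Add(Function('j')(122), C), -1) = Pow(Add(-48, Rational(15577, 7239)), -1) = Pow(Rational(-331895, 7239), -1) = Rational(-7239, 331895)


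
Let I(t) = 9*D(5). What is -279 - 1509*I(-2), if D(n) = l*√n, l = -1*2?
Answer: -279 + 27162*√5 ≈ 60457.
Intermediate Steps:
l = -2
D(n) = -2*√n
I(t) = -18*√5 (I(t) = 9*(-2*√5) = -18*√5)
-279 - 1509*I(-2) = -279 - (-27162)*√5 = -279 + 27162*√5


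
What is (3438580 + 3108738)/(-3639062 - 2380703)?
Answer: -6547318/6019765 ≈ -1.0876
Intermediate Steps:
(3438580 + 3108738)/(-3639062 - 2380703) = 6547318/(-6019765) = 6547318*(-1/6019765) = -6547318/6019765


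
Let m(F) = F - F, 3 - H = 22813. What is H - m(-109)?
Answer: -22810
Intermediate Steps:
H = -22810 (H = 3 - 1*22813 = 3 - 22813 = -22810)
m(F) = 0
H - m(-109) = -22810 - 1*0 = -22810 + 0 = -22810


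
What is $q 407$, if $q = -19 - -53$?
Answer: $13838$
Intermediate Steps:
$q = 34$ ($q = -19 + 53 = 34$)
$q 407 = 34 \cdot 407 = 13838$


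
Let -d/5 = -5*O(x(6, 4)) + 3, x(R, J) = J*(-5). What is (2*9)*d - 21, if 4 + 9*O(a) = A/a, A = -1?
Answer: -977/2 ≈ -488.50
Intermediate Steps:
x(R, J) = -5*J
O(a) = -4/9 - 1/(9*a) (O(a) = -4/9 + (-1/a)/9 = -4/9 - 1/(9*a))
d = -935/36 (d = -5*(-5*(-1 - (-20)*4)/(9*((-5*4))) + 3) = -5*(-5*(-1 - 4*(-20))/(9*(-20)) + 3) = -5*(-5*(-1)*(-1 + 80)/(9*20) + 3) = -5*(-5*(-1)*79/(9*20) + 3) = -5*(-5*(-79/180) + 3) = -5*(79/36 + 3) = -5*187/36 = -935/36 ≈ -25.972)
(2*9)*d - 21 = (2*9)*(-935/36) - 21 = 18*(-935/36) - 21 = -935/2 - 21 = -977/2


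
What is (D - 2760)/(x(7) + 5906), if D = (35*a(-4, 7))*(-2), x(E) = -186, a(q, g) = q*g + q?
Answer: -1/11 ≈ -0.090909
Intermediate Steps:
a(q, g) = q + g*q (a(q, g) = g*q + q = q + g*q)
D = 2240 (D = (35*(-4*(1 + 7)))*(-2) = (35*(-4*8))*(-2) = (35*(-32))*(-2) = -1120*(-2) = 2240)
(D - 2760)/(x(7) + 5906) = (2240 - 2760)/(-186 + 5906) = -520/5720 = -520*1/5720 = -1/11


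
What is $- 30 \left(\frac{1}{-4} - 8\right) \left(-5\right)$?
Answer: $- \frac{2475}{2} \approx -1237.5$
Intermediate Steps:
$- 30 \left(\frac{1}{-4} - 8\right) \left(-5\right) = - 30 \left(- \frac{1}{4} - 8\right) \left(-5\right) = \left(-30\right) \left(- \frac{33}{4}\right) \left(-5\right) = \frac{495}{2} \left(-5\right) = - \frac{2475}{2}$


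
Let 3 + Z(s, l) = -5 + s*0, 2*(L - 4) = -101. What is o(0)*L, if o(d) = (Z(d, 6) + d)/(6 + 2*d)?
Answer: 62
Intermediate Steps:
L = -93/2 (L = 4 + (1/2)*(-101) = 4 - 101/2 = -93/2 ≈ -46.500)
Z(s, l) = -8 (Z(s, l) = -3 + (-5 + s*0) = -3 + (-5 + 0) = -3 - 5 = -8)
o(d) = (-8 + d)/(6 + 2*d)
o(0)*L = ((-8 + 0)/(2*(3 + 0)))*(-93/2) = ((1/2)*(-8)/3)*(-93/2) = ((1/2)*(1/3)*(-8))*(-93/2) = -4/3*(-93/2) = 62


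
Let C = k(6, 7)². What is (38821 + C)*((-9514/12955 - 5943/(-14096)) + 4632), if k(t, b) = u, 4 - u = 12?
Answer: 6577860076948237/36522736 ≈ 1.8010e+8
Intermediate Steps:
u = -8 (u = 4 - 1*12 = 4 - 12 = -8)
k(t, b) = -8
C = 64 (C = (-8)² = 64)
(38821 + C)*((-9514/12955 - 5943/(-14096)) + 4632) = (38821 + 64)*((-9514/12955 - 5943/(-14096)) + 4632) = 38885*((-9514*1/12955 - 5943*(-1/14096)) + 4632) = 38885*((-9514/12955 + 5943/14096) + 4632) = 38885*(-57117779/182613680 + 4632) = 38885*(845809447981/182613680) = 6577860076948237/36522736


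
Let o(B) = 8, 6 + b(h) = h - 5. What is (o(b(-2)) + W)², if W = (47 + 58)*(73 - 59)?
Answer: 2184484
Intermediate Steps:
b(h) = -11 + h (b(h) = -6 + (h - 5) = -6 + (-5 + h) = -11 + h)
W = 1470 (W = 105*14 = 1470)
(o(b(-2)) + W)² = (8 + 1470)² = 1478² = 2184484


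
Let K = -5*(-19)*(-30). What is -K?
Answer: 2850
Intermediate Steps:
K = -2850 (K = 95*(-30) = -2850)
-K = -1*(-2850) = 2850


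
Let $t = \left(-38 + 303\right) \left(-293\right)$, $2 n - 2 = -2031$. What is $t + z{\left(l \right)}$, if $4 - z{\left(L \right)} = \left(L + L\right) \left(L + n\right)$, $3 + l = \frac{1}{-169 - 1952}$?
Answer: $- \frac{376747518149}{4498641} \approx -83747.0$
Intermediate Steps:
$n = - \frac{2029}{2}$ ($n = 1 + \frac{1}{2} \left(-2031\right) = 1 - \frac{2031}{2} = - \frac{2029}{2} \approx -1014.5$)
$l = - \frac{6364}{2121}$ ($l = -3 + \frac{1}{-169 - 1952} = -3 + \frac{1}{-2121} = -3 - \frac{1}{2121} = - \frac{6364}{2121} \approx -3.0005$)
$t = -77645$ ($t = 265 \left(-293\right) = -77645$)
$z{\left(L \right)} = 4 - 2 L \left(- \frac{2029}{2} + L\right)$ ($z{\left(L \right)} = 4 - \left(L + L\right) \left(L - \frac{2029}{2}\right) = 4 - 2 L \left(- \frac{2029}{2} + L\right)$)
$t + z{\left(l \right)} = -77645 + \left(4 - 2 \left(- \frac{6364}{2121}\right)^{2} + 2029 \left(- \frac{6364}{2121}\right)\right) = -77645 - \frac{27450537704}{4498641} = - \frac{376747518149}{4498641}$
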